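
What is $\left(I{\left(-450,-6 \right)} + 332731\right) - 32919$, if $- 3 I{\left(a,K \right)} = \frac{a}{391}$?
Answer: $\frac{117226642}{391} \approx 2.9981 \cdot 10^{5}$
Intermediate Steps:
$I{\left(a,K \right)} = - \frac{a}{1173}$ ($I{\left(a,K \right)} = - \frac{a \frac{1}{391}}{3} = - \frac{\frac{1}{391} a}{3} = - \frac{a}{1173}$)
$\left(I{\left(-450,-6 \right)} + 332731\right) - 32919 = \left(\left(- \frac{1}{1173}\right) \left(-450\right) + 332731\right) - 32919 = \left(\frac{150}{391} + 332731\right) - 32919 = \frac{130097971}{391} - 32919 = \frac{117226642}{391}$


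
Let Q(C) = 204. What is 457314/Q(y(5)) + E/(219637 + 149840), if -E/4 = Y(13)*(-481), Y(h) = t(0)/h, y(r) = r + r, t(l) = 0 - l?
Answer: 76219/34 ≈ 2241.7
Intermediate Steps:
t(l) = -l
y(r) = 2*r
Y(h) = 0 (Y(h) = (-1*0)/h = 0/h = 0)
E = 0 (E = -0*(-481) = -4*0 = 0)
457314/Q(y(5)) + E/(219637 + 149840) = 457314/204 + 0/(219637 + 149840) = 457314*(1/204) + 0/369477 = 76219/34 + 0*(1/369477) = 76219/34 + 0 = 76219/34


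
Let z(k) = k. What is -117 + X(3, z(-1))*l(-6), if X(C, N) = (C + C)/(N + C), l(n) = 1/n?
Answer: -235/2 ≈ -117.50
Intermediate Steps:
X(C, N) = 2*C/(C + N) (X(C, N) = (2*C)/(C + N) = 2*C/(C + N))
-117 + X(3, z(-1))*l(-6) = -117 + (2*3/(3 - 1))/(-6) = -117 + (2*3/2)*(-⅙) = -117 + (2*3*(½))*(-⅙) = -117 + 3*(-⅙) = -117 - ½ = -235/2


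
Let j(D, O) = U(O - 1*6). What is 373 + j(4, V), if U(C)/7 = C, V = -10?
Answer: 261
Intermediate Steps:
U(C) = 7*C
j(D, O) = -42 + 7*O (j(D, O) = 7*(O - 1*6) = 7*(O - 6) = 7*(-6 + O) = -42 + 7*O)
373 + j(4, V) = 373 + (-42 + 7*(-10)) = 373 + (-42 - 70) = 373 - 112 = 261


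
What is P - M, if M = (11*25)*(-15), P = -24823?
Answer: -20698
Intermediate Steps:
M = -4125 (M = 275*(-15) = -4125)
P - M = -24823 - 1*(-4125) = -24823 + 4125 = -20698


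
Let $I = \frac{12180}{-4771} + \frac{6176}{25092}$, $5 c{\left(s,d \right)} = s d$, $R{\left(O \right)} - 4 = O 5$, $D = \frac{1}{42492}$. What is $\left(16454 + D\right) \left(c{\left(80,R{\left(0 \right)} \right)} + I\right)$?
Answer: $\frac{18984179337407593}{18701780877} \approx 1.0151 \cdot 10^{6}$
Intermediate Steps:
$D = \frac{1}{42492} \approx 2.3534 \cdot 10^{-5}$
$R{\left(O \right)} = 4 + 5 O$ ($R{\left(O \right)} = 4 + O 5 = 4 + 5 O$)
$c{\left(s,d \right)} = \frac{d s}{5}$ ($c{\left(s,d \right)} = \frac{s d}{5} = \frac{d s}{5}$)
$I = - \frac{69038716}{29928483}$ ($I = 12180 \left(- \frac{1}{4771}\right) + 6176 \cdot \frac{1}{25092} = - \frac{12180}{4771} + \frac{1544}{6273} = - \frac{69038716}{29928483} \approx -2.3068$)
$\left(16454 + D\right) \left(c{\left(80,R{\left(0 \right)} \right)} + I\right) = \left(16454 + \frac{1}{42492}\right) \left(\frac{1}{5} \left(4 + 5 \cdot 0\right) 80 - \frac{69038716}{29928483}\right) = \frac{699163369 \left(\frac{1}{5} \left(4 + 0\right) 80 - \frac{69038716}{29928483}\right)}{42492} = \frac{699163369 \left(\frac{1}{5} \cdot 4 \cdot 80 - \frac{69038716}{29928483}\right)}{42492} = \frac{699163369 \left(64 - \frac{69038716}{29928483}\right)}{42492} = \frac{699163369}{42492} \cdot \frac{1846384196}{29928483} = \frac{18984179337407593}{18701780877}$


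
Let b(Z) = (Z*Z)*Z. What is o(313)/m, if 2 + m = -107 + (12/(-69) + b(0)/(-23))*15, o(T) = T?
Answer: -7199/2567 ≈ -2.8044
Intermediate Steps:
b(Z) = Z³ (b(Z) = Z²*Z = Z³)
m = -2567/23 (m = -2 + (-107 + (12/(-69) + 0³/(-23))*15) = -2 + (-107 + (12*(-1/69) + 0*(-1/23))*15) = -2 + (-107 + (-4/23 + 0)*15) = -2 + (-107 - 4/23*15) = -2 + (-107 - 60/23) = -2 - 2521/23 = -2567/23 ≈ -111.61)
o(313)/m = 313/(-2567/23) = 313*(-23/2567) = -7199/2567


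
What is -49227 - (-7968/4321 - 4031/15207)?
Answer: -3234540360142/65709447 ≈ -49225.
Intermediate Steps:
-49227 - (-7968/4321 - 4031/15207) = -49227 - 1*(-138587327/65709447) = -49227 + 138587327/65709447 = -3234540360142/65709447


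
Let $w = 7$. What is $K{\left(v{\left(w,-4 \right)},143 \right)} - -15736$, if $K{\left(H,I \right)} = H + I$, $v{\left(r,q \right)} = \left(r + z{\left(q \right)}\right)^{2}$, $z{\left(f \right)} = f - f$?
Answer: $15928$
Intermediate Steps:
$z{\left(f \right)} = 0$
$v{\left(r,q \right)} = r^{2}$ ($v{\left(r,q \right)} = \left(r + 0\right)^{2} = r^{2}$)
$K{\left(v{\left(w,-4 \right)},143 \right)} - -15736 = \left(7^{2} + 143\right) - -15736 = \left(49 + 143\right) + 15736 = 192 + 15736 = 15928$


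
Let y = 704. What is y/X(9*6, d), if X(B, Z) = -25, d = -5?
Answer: -704/25 ≈ -28.160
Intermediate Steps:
y/X(9*6, d) = 704/(-25) = 704*(-1/25) = -704/25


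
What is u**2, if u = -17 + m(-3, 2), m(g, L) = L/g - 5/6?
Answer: 1369/4 ≈ 342.25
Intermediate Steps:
m(g, L) = -5/6 + L/g (m(g, L) = L/g - 5*1/6 = L/g - 5/6 = -5/6 + L/g)
u = -37/2 (u = -17 + (-5/6 + 2/(-3)) = -17 + (-5/6 + 2*(-1/3)) = -17 + (-5/6 - 2/3) = -17 - 3/2 = -37/2 ≈ -18.500)
u**2 = (-37/2)**2 = 1369/4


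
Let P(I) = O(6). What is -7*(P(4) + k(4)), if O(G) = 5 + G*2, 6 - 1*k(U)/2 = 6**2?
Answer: 301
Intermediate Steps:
k(U) = -60 (k(U) = 12 - 2*6**2 = 12 - 2*36 = 12 - 72 = -60)
O(G) = 5 + 2*G
P(I) = 17 (P(I) = 5 + 2*6 = 5 + 12 = 17)
-7*(P(4) + k(4)) = -7*(17 - 60) = -7*(-43) = 301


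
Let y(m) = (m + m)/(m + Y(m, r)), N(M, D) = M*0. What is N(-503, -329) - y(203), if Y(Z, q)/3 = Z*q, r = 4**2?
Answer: -2/49 ≈ -0.040816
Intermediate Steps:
r = 16
N(M, D) = 0
Y(Z, q) = 3*Z*q (Y(Z, q) = 3*(Z*q) = 3*Z*q)
y(m) = 2/49 (y(m) = (m + m)/(m + 3*m*16) = (2*m)/(m + 48*m) = (2*m)/((49*m)) = (2*m)*(1/(49*m)) = 2/49)
N(-503, -329) - y(203) = 0 - 1*2/49 = 0 - 2/49 = -2/49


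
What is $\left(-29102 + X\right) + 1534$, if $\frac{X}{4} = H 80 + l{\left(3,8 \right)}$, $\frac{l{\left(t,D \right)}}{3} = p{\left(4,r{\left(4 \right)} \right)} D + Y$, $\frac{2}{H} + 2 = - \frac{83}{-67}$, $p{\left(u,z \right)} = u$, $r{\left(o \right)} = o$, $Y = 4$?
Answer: $- \frac{1426816}{51} \approx -27977.0$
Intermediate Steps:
$H = - \frac{134}{51}$ ($H = \frac{2}{-2 - \frac{83}{-67}} = \frac{2}{-2 - - \frac{83}{67}} = \frac{2}{-2 + \frac{83}{67}} = \frac{2}{- \frac{51}{67}} = 2 \left(- \frac{67}{51}\right) = - \frac{134}{51} \approx -2.6274$)
$l{\left(t,D \right)} = 12 + 12 D$ ($l{\left(t,D \right)} = 3 \left(4 D + 4\right) = 3 \left(4 + 4 D\right) = 12 + 12 D$)
$X = - \frac{20848}{51}$ ($X = 4 \left(\left(- \frac{134}{51}\right) 80 + \left(12 + 12 \cdot 8\right)\right) = 4 \left(- \frac{10720}{51} + \left(12 + 96\right)\right) = 4 \left(- \frac{10720}{51} + 108\right) = 4 \left(- \frac{5212}{51}\right) = - \frac{20848}{51} \approx -408.78$)
$\left(-29102 + X\right) + 1534 = \left(-29102 - \frac{20848}{51}\right) + 1534 = - \frac{1505050}{51} + 1534 = - \frac{1426816}{51}$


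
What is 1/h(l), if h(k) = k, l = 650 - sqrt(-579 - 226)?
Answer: 130/84661 + I*sqrt(805)/423305 ≈ 0.0015355 + 6.7026e-5*I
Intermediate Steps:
l = 650 - I*sqrt(805) (l = 650 - sqrt(-805) = 650 - I*sqrt(805) ≈ 650.0 - 28.373*I)
1/h(l) = 1/(650 - I*sqrt(805))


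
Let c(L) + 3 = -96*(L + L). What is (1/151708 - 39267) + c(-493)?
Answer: 8402499289/151708 ≈ 55386.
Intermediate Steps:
c(L) = -3 - 192*L (c(L) = -3 - 96*(L + L) = -3 - 192*L)
(1/151708 - 39267) + c(-493) = (1/151708 - 39267) + (-3 - 192*(-493)) = (1/151708 - 39267) + (-3 + 94656) = -5957118035/151708 + 94653 = 8402499289/151708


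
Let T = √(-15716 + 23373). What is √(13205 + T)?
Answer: √(13205 + √7657) ≈ 115.29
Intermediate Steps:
T = √7657 ≈ 87.504
√(13205 + T) = √(13205 + √7657)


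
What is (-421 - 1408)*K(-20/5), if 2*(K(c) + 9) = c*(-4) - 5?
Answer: 12803/2 ≈ 6401.5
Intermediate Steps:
K(c) = -23/2 - 2*c (K(c) = -9 + (c*(-4) - 5)/2 = -9 + (-4*c - 5)/2 = -9 + (-5 - 4*c)/2 = -9 + (-5/2 - 2*c) = -23/2 - 2*c)
(-421 - 1408)*K(-20/5) = (-421 - 1408)*(-23/2 - (-40)/5) = -1829*(-23/2 - (-40)/5) = -1829*(-23/2 - 2*(-4)) = -1829*(-23/2 + 8) = -1829*(-7/2) = 12803/2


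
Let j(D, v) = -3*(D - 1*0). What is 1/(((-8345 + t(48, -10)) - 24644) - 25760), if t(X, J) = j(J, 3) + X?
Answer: -1/58671 ≈ -1.7044e-5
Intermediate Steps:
j(D, v) = -3*D (j(D, v) = -3*(D + 0) = -3*D)
t(X, J) = X - 3*J (t(X, J) = -3*J + X = X - 3*J)
1/(((-8345 + t(48, -10)) - 24644) - 25760) = 1/(((-8345 + (48 - 3*(-10))) - 24644) - 25760) = 1/(((-8345 + (48 + 30)) - 24644) - 25760) = 1/(((-8345 + 78) - 24644) - 25760) = 1/((-8267 - 24644) - 25760) = 1/(-32911 - 25760) = 1/(-58671) = -1/58671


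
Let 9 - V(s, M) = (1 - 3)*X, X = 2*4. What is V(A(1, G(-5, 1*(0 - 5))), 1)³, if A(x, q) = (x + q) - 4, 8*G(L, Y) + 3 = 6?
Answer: 15625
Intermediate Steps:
X = 8
G(L, Y) = 3/8 (G(L, Y) = -3/8 + (⅛)*6 = -3/8 + ¾ = 3/8)
A(x, q) = -4 + q + x (A(x, q) = (q + x) - 4 = -4 + q + x)
V(s, M) = 25 (V(s, M) = 9 - (1 - 3)*8 = 9 - (-2)*8 = 9 - 1*(-16) = 9 + 16 = 25)
V(A(1, G(-5, 1*(0 - 5))), 1)³ = 25³ = 15625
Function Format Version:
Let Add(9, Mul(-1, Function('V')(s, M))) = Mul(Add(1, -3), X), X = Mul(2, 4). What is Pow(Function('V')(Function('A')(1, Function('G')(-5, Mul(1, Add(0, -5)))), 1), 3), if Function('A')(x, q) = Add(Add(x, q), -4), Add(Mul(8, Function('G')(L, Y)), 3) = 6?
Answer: 15625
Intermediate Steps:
X = 8
Function('G')(L, Y) = Rational(3, 8) (Function('G')(L, Y) = Add(Rational(-3, 8), Mul(Rational(1, 8), 6)) = Add(Rational(-3, 8), Rational(3, 4)) = Rational(3, 8))
Function('A')(x, q) = Add(-4, q, x) (Function('A')(x, q) = Add(Add(q, x), -4) = Add(-4, q, x))
Function('V')(s, M) = 25 (Function('V')(s, M) = Add(9, Mul(-1, Mul(Add(1, -3), 8))) = Add(9, Mul(-1, Mul(-2, 8))) = Add(9, Mul(-1, -16)) = Add(9, 16) = 25)
Pow(Function('V')(Function('A')(1, Function('G')(-5, Mul(1, Add(0, -5)))), 1), 3) = Pow(25, 3) = 15625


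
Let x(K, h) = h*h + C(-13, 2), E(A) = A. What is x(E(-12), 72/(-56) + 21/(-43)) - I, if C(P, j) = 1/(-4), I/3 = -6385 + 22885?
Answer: -17937947977/362404 ≈ -49497.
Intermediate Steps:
I = 49500 (I = 3*(-6385 + 22885) = 3*16500 = 49500)
C(P, j) = -¼
x(K, h) = -¼ + h² (x(K, h) = h*h - ¼ = h² - ¼ = -¼ + h²)
x(E(-12), 72/(-56) + 21/(-43)) - I = (-¼ + (72/(-56) + 21/(-43))²) - 1*49500 = (-¼ + (72*(-1/56) + 21*(-1/43))²) - 49500 = (-¼ + (-9/7 - 21/43)²) - 49500 = (-¼ + (-534/301)²) - 49500 = (-¼ + 285156/90601) - 49500 = 1050023/362404 - 49500 = -17937947977/362404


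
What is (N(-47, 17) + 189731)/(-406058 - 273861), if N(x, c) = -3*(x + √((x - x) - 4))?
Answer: -189872/679919 + 6*I/679919 ≈ -0.27926 + 8.8246e-6*I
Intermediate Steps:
N(x, c) = -6*I - 3*x (N(x, c) = -3*(x + √(0 - 4)) = -3*(x + √(-4)) = -3*(x + 2*I) = -6*I - 3*x)
(N(-47, 17) + 189731)/(-406058 - 273861) = ((-6*I - 3*(-47)) + 189731)/(-406058 - 273861) = ((-6*I + 141) + 189731)/(-679919) = ((141 - 6*I) + 189731)*(-1/679919) = (189872 - 6*I)*(-1/679919) = -189872/679919 + 6*I/679919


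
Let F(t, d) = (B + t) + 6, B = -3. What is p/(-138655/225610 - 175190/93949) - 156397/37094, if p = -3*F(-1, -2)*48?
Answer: 1322532017534761/11814127521682 ≈ 111.94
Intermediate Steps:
F(t, d) = 3 + t (F(t, d) = (-3 + t) + 6 = 3 + t)
p = -288 (p = -3*(3 - 1)*48 = -3*2*48 = -6*48 = -288)
p/(-138655/225610 - 175190/93949) - 156397/37094 = -288/(-138655/225610 - 175190/93949) - 156397/37094 = -288/(-138655*1/225610 - 175190*1/93949) - 156397*1/37094 = -288/(-2521/4102 - 175190/93949) - 156397/37094 = -288/(-955474809/385378798) - 156397/37094 = -288*(-385378798/955474809) - 156397/37094 = 36996364608/318491603 - 156397/37094 = 1322532017534761/11814127521682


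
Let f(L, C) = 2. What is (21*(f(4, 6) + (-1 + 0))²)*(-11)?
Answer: -231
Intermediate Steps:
(21*(f(4, 6) + (-1 + 0))²)*(-11) = (21*(2 + (-1 + 0))²)*(-11) = (21*(2 - 1)²)*(-11) = (21*1²)*(-11) = (21*1)*(-11) = 21*(-11) = -231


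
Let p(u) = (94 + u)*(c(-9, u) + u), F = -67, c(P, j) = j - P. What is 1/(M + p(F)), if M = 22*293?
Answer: 1/3071 ≈ 0.00032563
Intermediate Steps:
M = 6446
p(u) = (9 + 2*u)*(94 + u) (p(u) = (94 + u)*((u - 1*(-9)) + u) = (94 + u)*((u + 9) + u) = (94 + u)*((9 + u) + u) = (94 + u)*(9 + 2*u) = (9 + 2*u)*(94 + u))
1/(M + p(F)) = 1/(6446 + (846 + 2*(-67)**2 + 197*(-67))) = 1/(6446 + (846 + 2*4489 - 13199)) = 1/(6446 + (846 + 8978 - 13199)) = 1/(6446 - 3375) = 1/3071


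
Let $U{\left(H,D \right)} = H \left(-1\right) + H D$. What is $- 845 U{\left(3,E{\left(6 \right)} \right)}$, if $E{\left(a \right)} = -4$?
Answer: $12675$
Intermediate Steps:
$U{\left(H,D \right)} = - H + D H$
$- 845 U{\left(3,E{\left(6 \right)} \right)} = - 845 \cdot 3 \left(-1 - 4\right) = - 845 \cdot 3 \left(-5\right) = \left(-845\right) \left(-15\right) = 12675$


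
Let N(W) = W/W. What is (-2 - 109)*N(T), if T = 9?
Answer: -111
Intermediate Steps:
N(W) = 1
(-2 - 109)*N(T) = (-2 - 109)*1 = -111*1 = -111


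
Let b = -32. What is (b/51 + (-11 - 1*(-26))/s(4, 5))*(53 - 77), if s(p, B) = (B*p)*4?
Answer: 359/34 ≈ 10.559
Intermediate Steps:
s(p, B) = 4*B*p
(b/51 + (-11 - 1*(-26))/s(4, 5))*(53 - 77) = (-32/51 + (-11 - 1*(-26))/((4*5*4)))*(53 - 77) = (-32*1/51 + (-11 + 26)/80)*(-24) = (-32/51 + 15*(1/80))*(-24) = (-32/51 + 3/16)*(-24) = -359/816*(-24) = 359/34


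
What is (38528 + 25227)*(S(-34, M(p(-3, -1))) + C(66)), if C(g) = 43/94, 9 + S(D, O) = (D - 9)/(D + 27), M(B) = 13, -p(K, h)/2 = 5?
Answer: -100669145/658 ≈ -1.5299e+5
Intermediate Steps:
p(K, h) = -10 (p(K, h) = -2*5 = -10)
S(D, O) = -9 + (-9 + D)/(27 + D) (S(D, O) = -9 + (D - 9)/(D + 27) = -9 + (-9 + D)/(27 + D))
C(g) = 43/94 (C(g) = 43*(1/94) = 43/94)
(38528 + 25227)*(S(-34, M(p(-3, -1))) + C(66)) = (38528 + 25227)*(4*(-63 - 2*(-34))/(27 - 34) + 43/94) = 63755*(4*(-63 + 68)/(-7) + 43/94) = 63755*(4*(-⅐)*5 + 43/94) = 63755*(-20/7 + 43/94) = 63755*(-1579/658) = -100669145/658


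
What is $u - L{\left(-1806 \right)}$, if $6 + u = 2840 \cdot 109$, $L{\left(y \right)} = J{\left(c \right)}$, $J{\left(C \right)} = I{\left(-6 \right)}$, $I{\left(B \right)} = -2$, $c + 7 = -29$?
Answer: $309556$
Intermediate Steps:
$c = -36$ ($c = -7 - 29 = -36$)
$J{\left(C \right)} = -2$
$L{\left(y \right)} = -2$
$u = 309554$ ($u = -6 + 2840 \cdot 109 = -6 + 309560 = 309554$)
$u - L{\left(-1806 \right)} = 309554 - -2 = 309554 + 2 = 309556$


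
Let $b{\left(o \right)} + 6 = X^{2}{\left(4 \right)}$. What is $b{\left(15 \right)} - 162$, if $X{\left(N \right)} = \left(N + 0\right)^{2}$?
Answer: $88$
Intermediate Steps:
$X{\left(N \right)} = N^{2}$
$b{\left(o \right)} = 250$ ($b{\left(o \right)} = -6 + \left(4^{2}\right)^{2} = -6 + 16^{2} = -6 + 256 = 250$)
$b{\left(15 \right)} - 162 = 250 - 162 = 88$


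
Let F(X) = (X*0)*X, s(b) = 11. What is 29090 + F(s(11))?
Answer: 29090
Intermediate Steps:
F(X) = 0 (F(X) = 0*X = 0)
29090 + F(s(11)) = 29090 + 0 = 29090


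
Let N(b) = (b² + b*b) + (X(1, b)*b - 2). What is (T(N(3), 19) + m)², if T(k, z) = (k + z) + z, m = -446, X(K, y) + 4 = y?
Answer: 156025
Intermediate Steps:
X(K, y) = -4 + y
N(b) = -2 + 2*b² + b*(-4 + b) (N(b) = (b² + b*b) + ((-4 + b)*b - 2) = (b² + b²) + (b*(-4 + b) - 2) = 2*b² + (-2 + b*(-4 + b)) = -2 + 2*b² + b*(-4 + b))
T(k, z) = k + 2*z
(T(N(3), 19) + m)² = (((-2 - 4*3 + 3*3²) + 2*19) - 446)² = (((-2 - 12 + 3*9) + 38) - 446)² = (((-2 - 12 + 27) + 38) - 446)² = ((13 + 38) - 446)² = (51 - 446)² = (-395)² = 156025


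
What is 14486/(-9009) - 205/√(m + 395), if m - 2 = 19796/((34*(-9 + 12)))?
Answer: -14486/9009 - 41*√1537395/6029 ≈ -10.040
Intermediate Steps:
m = 10000/51 (m = 2 + 19796/((34*(-9 + 12))) = 2 + 19796/((34*3)) = 2 + 19796/102 = 2 + 19796*(1/102) = 2 + 9898/51 = 10000/51 ≈ 196.08)
14486/(-9009) - 205/√(m + 395) = 14486/(-9009) - 205/√(10000/51 + 395) = 14486*(-1/9009) - 205*√1537395/30145 = -14486/9009 - 205*√1537395/30145 = -14486/9009 - 41*√1537395/6029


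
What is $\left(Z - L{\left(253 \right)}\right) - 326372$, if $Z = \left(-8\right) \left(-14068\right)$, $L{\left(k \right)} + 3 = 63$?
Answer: $-213888$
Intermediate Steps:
$L{\left(k \right)} = 60$ ($L{\left(k \right)} = -3 + 63 = 60$)
$Z = 112544$
$\left(Z - L{\left(253 \right)}\right) - 326372 = \left(112544 - 60\right) - 326372 = 112484 - 326372 = -213888$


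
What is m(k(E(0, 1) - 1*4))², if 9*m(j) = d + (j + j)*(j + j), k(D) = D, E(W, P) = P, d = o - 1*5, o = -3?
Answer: 784/81 ≈ 9.6790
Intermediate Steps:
d = -8 (d = -3 - 1*5 = -3 - 5 = -8)
m(j) = -8/9 + 4*j²/9 (m(j) = (-8 + (j + j)*(j + j))/9 = (-8 + (2*j)*(2*j))/9 = (-8 + 4*j²)/9 = -8/9 + 4*j²/9)
m(k(E(0, 1) - 1*4))² = (-8/9 + 4*(1 - 1*4)²/9)² = (-8/9 + 4*(1 - 4)²/9)² = (-8/9 + (4/9)*(-3)²)² = (-8/9 + (4/9)*9)² = (-8/9 + 4)² = (28/9)² = 784/81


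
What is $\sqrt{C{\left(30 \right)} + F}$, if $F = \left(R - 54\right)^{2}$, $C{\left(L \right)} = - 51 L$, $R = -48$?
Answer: $3 \sqrt{986} \approx 94.202$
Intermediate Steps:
$F = 10404$ ($F = \left(-48 - 54\right)^{2} = \left(-102\right)^{2} = 10404$)
$\sqrt{C{\left(30 \right)} + F} = \sqrt{\left(-51\right) 30 + 10404} = \sqrt{-1530 + 10404} = \sqrt{8874} = 3 \sqrt{986}$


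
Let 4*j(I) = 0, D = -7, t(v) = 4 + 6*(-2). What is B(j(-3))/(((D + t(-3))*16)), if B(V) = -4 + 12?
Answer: -1/30 ≈ -0.033333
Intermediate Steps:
t(v) = -8 (t(v) = 4 - 12 = -8)
j(I) = 0 (j(I) = (1/4)*0 = 0)
B(V) = 8
B(j(-3))/(((D + t(-3))*16)) = 8/(((-7 - 8)*16)) = 8/((-15*16)) = 8/(-240) = 8*(-1/240) = -1/30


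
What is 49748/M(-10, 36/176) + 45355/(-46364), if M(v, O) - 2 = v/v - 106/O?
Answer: -20968957583/214989868 ≈ -97.535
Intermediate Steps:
M(v, O) = 3 - 106/O (M(v, O) = 2 + (v/v - 106/O) = 2 + (1 - 106/O) = 3 - 106/O)
49748/M(-10, 36/176) + 45355/(-46364) = 49748/(3 - 106/(36/176)) + 45355/(-46364) = 49748/(3 - 106/(36*(1/176))) + 45355*(-1/46364) = 49748/(3 - 106/9/44) - 45355/46364 = 49748/(3 - 106*44/9) - 45355/46364 = 49748/(3 - 4664/9) - 45355/46364 = 49748/(-4637/9) - 45355/46364 = 49748*(-9/4637) - 45355/46364 = -447732/4637 - 45355/46364 = -20968957583/214989868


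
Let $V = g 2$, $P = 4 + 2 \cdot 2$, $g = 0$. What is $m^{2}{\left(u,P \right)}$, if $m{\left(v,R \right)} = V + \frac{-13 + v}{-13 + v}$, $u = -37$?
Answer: $1$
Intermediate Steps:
$P = 8$ ($P = 4 + 4 = 8$)
$V = 0$ ($V = 0 \cdot 2 = 0$)
$m{\left(v,R \right)} = 1$ ($m{\left(v,R \right)} = 0 + \frac{-13 + v}{-13 + v} = 0 + 1 = 1$)
$m^{2}{\left(u,P \right)} = 1^{2} = 1$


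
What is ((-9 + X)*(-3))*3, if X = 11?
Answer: -18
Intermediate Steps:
((-9 + X)*(-3))*3 = ((-9 + 11)*(-3))*3 = (2*(-3))*3 = -6*3 = -18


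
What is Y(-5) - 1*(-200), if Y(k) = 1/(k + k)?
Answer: 1999/10 ≈ 199.90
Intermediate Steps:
Y(k) = 1/(2*k)
Y(-5) - 1*(-200) = (½)/(-5) - 1*(-200) = (½)*(-⅕) + 200 = -⅒ + 200 = 1999/10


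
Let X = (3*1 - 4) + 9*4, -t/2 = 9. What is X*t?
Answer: -630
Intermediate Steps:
t = -18 (t = -2*9 = -18)
X = 35 (X = (3 - 4) + 36 = -1 + 36 = 35)
X*t = 35*(-18) = -630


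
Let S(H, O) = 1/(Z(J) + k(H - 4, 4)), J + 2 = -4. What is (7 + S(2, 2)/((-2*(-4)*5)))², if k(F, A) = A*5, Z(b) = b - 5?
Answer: 6355441/129600 ≈ 49.039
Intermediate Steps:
J = -6 (J = -2 - 4 = -6)
Z(b) = -5 + b
k(F, A) = 5*A
S(H, O) = ⅑ (S(H, O) = 1/((-5 - 6) + 5*4) = 1/(-11 + 20) = 1/9 = ⅑)
(7 + S(2, 2)/((-2*(-4)*5)))² = (7 + 1/(9*((-2*(-4)*5))))² = (7 + 1/(9*((8*5))))² = (7 + (⅑)/40)² = (7 + (⅑)*(1/40))² = (7 + 1/360)² = (2521/360)² = 6355441/129600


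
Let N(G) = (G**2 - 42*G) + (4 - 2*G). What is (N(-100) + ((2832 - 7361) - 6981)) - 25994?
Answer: -23100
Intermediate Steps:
N(G) = 4 + G**2 - 44*G
(N(-100) + ((2832 - 7361) - 6981)) - 25994 = ((4 + (-100)**2 - 44*(-100)) + ((2832 - 7361) - 6981)) - 25994 = ((4 + 10000 + 4400) + (-4529 - 6981)) - 25994 = (14404 - 11510) - 25994 = 2894 - 25994 = -23100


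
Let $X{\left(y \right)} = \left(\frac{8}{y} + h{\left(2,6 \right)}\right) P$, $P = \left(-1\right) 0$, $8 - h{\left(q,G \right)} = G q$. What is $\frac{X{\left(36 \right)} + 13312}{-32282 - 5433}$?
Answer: $- \frac{13312}{37715} \approx -0.35296$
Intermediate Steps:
$h{\left(q,G \right)} = 8 - G q$
$P = 0$
$X{\left(y \right)} = 0$ ($X{\left(y \right)} = \left(\frac{8}{y} + \left(8 - 6 \cdot 2\right)\right) 0 = \left(\frac{8}{y} + \left(8 - 12\right)\right) 0 = \left(\frac{8}{y} - 4\right) 0 = \left(-4 + \frac{8}{y}\right) 0 = 0$)
$\frac{X{\left(36 \right)} + 13312}{-32282 - 5433} = \frac{0 + 13312}{-32282 - 5433} = \frac{13312}{-37715} = 13312 \left(- \frac{1}{37715}\right) = - \frac{13312}{37715}$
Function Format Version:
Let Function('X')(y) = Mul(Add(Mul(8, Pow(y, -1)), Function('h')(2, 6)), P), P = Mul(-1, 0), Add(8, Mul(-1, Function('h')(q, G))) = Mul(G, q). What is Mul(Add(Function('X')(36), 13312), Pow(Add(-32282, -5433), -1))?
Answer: Rational(-13312, 37715) ≈ -0.35296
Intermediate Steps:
Function('h')(q, G) = Add(8, Mul(-1, G, q)) (Function('h')(q, G) = Add(8, Mul(-1, Mul(G, q))) = Add(8, Mul(-1, G, q)))
P = 0
Function('X')(y) = 0 (Function('X')(y) = Mul(Add(Mul(8, Pow(y, -1)), Add(8, Mul(-1, 6, 2))), 0) = Mul(Add(Mul(8, Pow(y, -1)), Add(8, -12)), 0) = Mul(Add(Mul(8, Pow(y, -1)), -4), 0) = Mul(Add(-4, Mul(8, Pow(y, -1))), 0) = 0)
Mul(Add(Function('X')(36), 13312), Pow(Add(-32282, -5433), -1)) = Mul(Add(0, 13312), Pow(Add(-32282, -5433), -1)) = Mul(13312, Pow(-37715, -1)) = Mul(13312, Rational(-1, 37715)) = Rational(-13312, 37715)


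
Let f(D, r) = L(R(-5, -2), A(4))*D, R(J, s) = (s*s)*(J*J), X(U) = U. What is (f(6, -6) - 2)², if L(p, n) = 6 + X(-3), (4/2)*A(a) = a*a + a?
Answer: 256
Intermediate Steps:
R(J, s) = J²*s² (R(J, s) = s²*J² = J²*s²)
A(a) = a/2 + a²/2 (A(a) = (a*a + a)/2 = (a² + a)/2 = (a + a²)/2 = a/2 + a²/2)
L(p, n) = 3 (L(p, n) = 6 - 3 = 3)
f(D, r) = 3*D
(f(6, -6) - 2)² = (3*6 - 2)² = (18 - 2)² = 16² = 256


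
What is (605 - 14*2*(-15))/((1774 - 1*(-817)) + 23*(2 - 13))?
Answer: 1025/2338 ≈ 0.43841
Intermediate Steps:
(605 - 14*2*(-15))/((1774 - 1*(-817)) + 23*(2 - 13)) = (605 - 28*(-15))/((1774 + 817) + 23*(-11)) = (605 + 420)/(2591 - 253) = 1025/2338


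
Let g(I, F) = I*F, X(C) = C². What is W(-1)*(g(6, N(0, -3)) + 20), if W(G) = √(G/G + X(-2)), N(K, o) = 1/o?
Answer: 18*√5 ≈ 40.249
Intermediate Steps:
W(G) = √5 (W(G) = √(G/G + (-2)²) = √(1 + 4) = √5)
g(I, F) = F*I
W(-1)*(g(6, N(0, -3)) + 20) = √5*(6/(-3) + 20) = √5*(-⅓*6 + 20) = √5*(-2 + 20) = √5*18 = 18*√5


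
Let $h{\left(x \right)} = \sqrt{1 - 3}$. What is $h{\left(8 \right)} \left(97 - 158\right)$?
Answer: $- 61 i \sqrt{2} \approx - 86.267 i$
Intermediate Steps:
$h{\left(x \right)} = i \sqrt{2}$ ($h{\left(x \right)} = \sqrt{-2} = i \sqrt{2}$)
$h{\left(8 \right)} \left(97 - 158\right) = i \sqrt{2} \left(97 - 158\right) = i \sqrt{2} \left(-61\right) = - 61 i \sqrt{2}$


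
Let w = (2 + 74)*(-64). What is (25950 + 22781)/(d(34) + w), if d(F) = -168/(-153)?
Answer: -2485281/248008 ≈ -10.021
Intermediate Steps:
d(F) = 56/51 (d(F) = -168*(-1/153) = 56/51)
w = -4864 (w = 76*(-64) = -4864)
(25950 + 22781)/(d(34) + w) = (25950 + 22781)/(56/51 - 4864) = 48731/(-248008/51) = 48731*(-51/248008) = -2485281/248008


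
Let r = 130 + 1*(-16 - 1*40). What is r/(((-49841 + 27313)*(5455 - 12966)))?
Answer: 1/2286592 ≈ 4.3733e-7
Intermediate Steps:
r = 74 (r = 130 + 1*(-16 - 40) = 130 + 1*(-56) = 130 - 56 = 74)
r/(((-49841 + 27313)*(5455 - 12966))) = 74/(((-49841 + 27313)*(5455 - 12966))) = 74/((-22528*(-7511))) = 74/169207808 = 74*(1/169207808) = 1/2286592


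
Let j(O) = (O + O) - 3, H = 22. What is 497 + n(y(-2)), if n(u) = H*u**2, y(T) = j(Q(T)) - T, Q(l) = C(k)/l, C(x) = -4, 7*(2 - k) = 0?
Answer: 695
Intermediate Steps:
k = 2 (k = 2 - 1/7*0 = 2 + 0 = 2)
Q(l) = -4/l
j(O) = -3 + 2*O (j(O) = 2*O - 3 = -3 + 2*O)
y(T) = -3 - T - 8/T (y(T) = (-3 + 2*(-4/T)) - T = (-3 - 8/T) - T = -3 - T - 8/T)
n(u) = 22*u**2
497 + n(y(-2)) = 497 + 22*(-3 - 1*(-2) - 8/(-2))**2 = 497 + 22*(-3 + 2 - 8*(-1/2))**2 = 497 + 22*(-3 + 2 + 4)**2 = 497 + 22*3**2 = 497 + 22*9 = 497 + 198 = 695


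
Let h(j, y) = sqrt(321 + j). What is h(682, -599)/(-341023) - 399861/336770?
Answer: -57123/48110 - sqrt(1003)/341023 ≈ -1.1874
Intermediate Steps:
h(682, -599)/(-341023) - 399861/336770 = sqrt(321 + 682)/(-341023) - 399861/336770 = sqrt(1003)*(-1/341023) - 399861*1/336770 = -sqrt(1003)/341023 - 57123/48110 = -57123/48110 - sqrt(1003)/341023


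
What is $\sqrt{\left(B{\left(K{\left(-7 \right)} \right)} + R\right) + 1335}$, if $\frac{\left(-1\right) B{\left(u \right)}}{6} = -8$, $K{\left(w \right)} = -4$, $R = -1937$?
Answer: $i \sqrt{554} \approx 23.537 i$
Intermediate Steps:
$B{\left(u \right)} = 48$ ($B{\left(u \right)} = \left(-6\right) \left(-8\right) = 48$)
$\sqrt{\left(B{\left(K{\left(-7 \right)} \right)} + R\right) + 1335} = \sqrt{\left(48 - 1937\right) + 1335} = \sqrt{-1889 + 1335} = \sqrt{-554} = i \sqrt{554}$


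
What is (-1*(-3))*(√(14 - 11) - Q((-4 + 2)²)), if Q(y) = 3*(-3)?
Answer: 27 + 3*√3 ≈ 32.196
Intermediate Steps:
Q(y) = -9
(-1*(-3))*(√(14 - 11) - Q((-4 + 2)²)) = (-1*(-3))*(√(14 - 11) - 1*(-9)) = 3*(√3 + 9) = 3*(9 + √3) = 27 + 3*√3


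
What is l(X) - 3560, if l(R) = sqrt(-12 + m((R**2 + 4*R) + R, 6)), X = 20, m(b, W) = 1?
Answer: -3560 + I*sqrt(11) ≈ -3560.0 + 3.3166*I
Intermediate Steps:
l(R) = I*sqrt(11) (l(R) = sqrt(-12 + 1) = sqrt(-11) = I*sqrt(11))
l(X) - 3560 = I*sqrt(11) - 3560 = -3560 + I*sqrt(11)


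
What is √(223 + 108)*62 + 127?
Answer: 127 + 62*√331 ≈ 1255.0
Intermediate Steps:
√(223 + 108)*62 + 127 = √331*62 + 127 = 62*√331 + 127 = 127 + 62*√331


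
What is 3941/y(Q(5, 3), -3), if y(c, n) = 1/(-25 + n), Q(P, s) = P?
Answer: -110348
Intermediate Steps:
3941/y(Q(5, 3), -3) = 3941/(1/(-25 - 3)) = 3941/(1/(-28)) = 3941/(-1/28) = 3941*(-28) = -110348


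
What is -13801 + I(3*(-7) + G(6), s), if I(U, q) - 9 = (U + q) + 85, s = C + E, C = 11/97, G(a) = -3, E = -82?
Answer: -1339850/97 ≈ -13813.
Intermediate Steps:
C = 11/97 (C = 11*(1/97) = 11/97 ≈ 0.11340)
s = -7943/97 (s = 11/97 - 82 = -7943/97 ≈ -81.887)
I(U, q) = 94 + U + q (I(U, q) = 9 + ((U + q) + 85) = 9 + (85 + U + q) = 94 + U + q)
-13801 + I(3*(-7) + G(6), s) = -13801 + (94 + (3*(-7) - 3) - 7943/97) = -13801 + (94 + (-21 - 3) - 7943/97) = -13801 + (94 - 24 - 7943/97) = -13801 - 1153/97 = -1339850/97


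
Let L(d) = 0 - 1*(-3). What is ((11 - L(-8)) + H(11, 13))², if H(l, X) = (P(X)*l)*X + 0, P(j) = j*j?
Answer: 584430625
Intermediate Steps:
L(d) = 3 (L(d) = 0 + 3 = 3)
P(j) = j²
H(l, X) = l*X³ (H(l, X) = (X²*l)*X + 0 = (l*X²)*X + 0 = l*X³ + 0 = l*X³)
((11 - L(-8)) + H(11, 13))² = ((11 - 1*3) + 11*13³)² = ((11 - 3) + 11*2197)² = (8 + 24167)² = 24175² = 584430625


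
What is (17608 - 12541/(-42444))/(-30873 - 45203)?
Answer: -747366493/3228969744 ≈ -0.23146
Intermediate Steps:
(17608 - 12541/(-42444))/(-30873 - 45203) = (17608 - 12541*(-1/42444))/(-76076) = (17608 + 12541/42444)*(-1/76076) = (747366493/42444)*(-1/76076) = -747366493/3228969744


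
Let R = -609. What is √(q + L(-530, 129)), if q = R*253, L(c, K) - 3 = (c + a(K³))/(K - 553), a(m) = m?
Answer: I*√7152194710/212 ≈ 398.92*I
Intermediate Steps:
L(c, K) = 3 + (c + K³)/(-553 + K) (L(c, K) = 3 + (c + K³)/(K - 553) = 3 + (c + K³)/(-553 + K))
q = -154077 (q = -609*253 = -154077)
√(q + L(-530, 129)) = √(-154077 + (-1659 - 530 + 129³ + 3*129)/(-553 + 129)) = √(-154077 + (-1659 - 530 + 2146689 + 387)/(-424)) = √(-154077 - 1/424*2144887) = √(-154077 - 2144887/424) = √(-67473535/424) = I*√7152194710/212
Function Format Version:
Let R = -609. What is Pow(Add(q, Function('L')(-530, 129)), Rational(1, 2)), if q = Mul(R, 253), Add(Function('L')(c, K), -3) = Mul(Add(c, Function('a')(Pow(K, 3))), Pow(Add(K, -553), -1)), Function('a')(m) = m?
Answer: Mul(Rational(1, 212), I, Pow(7152194710, Rational(1, 2))) ≈ Mul(398.92, I)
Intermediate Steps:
Function('L')(c, K) = Add(3, Mul(Pow(Add(-553, K), -1), Add(c, Pow(K, 3)))) (Function('L')(c, K) = Add(3, Mul(Add(c, Pow(K, 3)), Pow(Add(K, -553), -1))) = Add(3, Mul(Add(c, Pow(K, 3)), Pow(Add(-553, K), -1))) = Add(3, Mul(Pow(Add(-553, K), -1), Add(c, Pow(K, 3)))))
q = -154077 (q = Mul(-609, 253) = -154077)
Pow(Add(q, Function('L')(-530, 129)), Rational(1, 2)) = Pow(Add(-154077, Mul(Pow(Add(-553, 129), -1), Add(-1659, -530, Pow(129, 3), Mul(3, 129)))), Rational(1, 2)) = Pow(Add(-154077, Mul(Pow(-424, -1), Add(-1659, -530, 2146689, 387))), Rational(1, 2)) = Pow(Add(-154077, Mul(Rational(-1, 424), 2144887)), Rational(1, 2)) = Pow(Add(-154077, Rational(-2144887, 424)), Rational(1, 2)) = Pow(Rational(-67473535, 424), Rational(1, 2)) = Mul(Rational(1, 212), I, Pow(7152194710, Rational(1, 2)))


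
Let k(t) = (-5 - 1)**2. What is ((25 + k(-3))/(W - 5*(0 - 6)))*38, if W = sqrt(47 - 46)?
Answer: 2318/31 ≈ 74.774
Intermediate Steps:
W = 1 (W = sqrt(1) = 1)
k(t) = 36 (k(t) = (-6)**2 = 36)
((25 + k(-3))/(W - 5*(0 - 6)))*38 = ((25 + 36)/(1 - 5*(0 - 6)))*38 = (61/(1 - 5*(-6)))*38 = (61/(1 + 30))*38 = (61/31)*38 = 2318/31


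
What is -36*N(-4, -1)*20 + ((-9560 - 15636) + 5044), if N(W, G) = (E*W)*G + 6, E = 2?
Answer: -30232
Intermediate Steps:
N(W, G) = 6 + 2*G*W (N(W, G) = (2*W)*G + 6 = 2*G*W + 6 = 6 + 2*G*W)
-36*N(-4, -1)*20 + ((-9560 - 15636) + 5044) = -36*(6 + 2*(-1)*(-4))*20 + ((-9560 - 15636) + 5044) = -36*(6 + 8)*20 + (-25196 + 5044) = -36*14*20 - 20152 = -12*42*20 - 20152 = -504*20 - 20152 = -10080 - 20152 = -30232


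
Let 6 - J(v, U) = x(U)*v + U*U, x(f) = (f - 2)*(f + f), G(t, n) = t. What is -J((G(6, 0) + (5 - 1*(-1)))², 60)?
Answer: 1005834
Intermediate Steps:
x(f) = 2*f*(-2 + f) (x(f) = (-2 + f)*(2*f) = 2*f*(-2 + f))
J(v, U) = 6 - U² - 2*U*v*(-2 + U) (J(v, U) = 6 - ((2*U*(-2 + U))*v + U*U) = 6 - (2*U*v*(-2 + U) + U²) = 6 - (U² + 2*U*v*(-2 + U)) = 6 + (-U² - 2*U*v*(-2 + U)) = 6 - U² - 2*U*v*(-2 + U))
-J((G(6, 0) + (5 - 1*(-1)))², 60) = -(6 - 1*60² - 2*60*(6 + (5 - 1*(-1)))²*(-2 + 60)) = -(6 - 1*3600 - 2*60*(6 + (5 + 1))²*58) = -(6 - 3600 - 2*60*(6 + 6)²*58) = -(6 - 3600 - 2*60*12²*58) = -(6 - 3600 - 2*60*144*58) = -(6 - 3600 - 1002240) = -1*(-1005834) = 1005834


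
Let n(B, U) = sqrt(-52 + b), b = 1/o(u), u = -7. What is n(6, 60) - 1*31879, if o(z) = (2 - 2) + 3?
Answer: -31879 + I*sqrt(465)/3 ≈ -31879.0 + 7.188*I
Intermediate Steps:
o(z) = 3 (o(z) = 0 + 3 = 3)
b = 1/3 ≈ 0.33333
n(B, U) = I*sqrt(465)/3 (n(B, U) = sqrt(-52 + 1/3) = sqrt(-155/3) = I*sqrt(465)/3)
n(6, 60) - 1*31879 = I*sqrt(465)/3 - 1*31879 = I*sqrt(465)/3 - 31879 = -31879 + I*sqrt(465)/3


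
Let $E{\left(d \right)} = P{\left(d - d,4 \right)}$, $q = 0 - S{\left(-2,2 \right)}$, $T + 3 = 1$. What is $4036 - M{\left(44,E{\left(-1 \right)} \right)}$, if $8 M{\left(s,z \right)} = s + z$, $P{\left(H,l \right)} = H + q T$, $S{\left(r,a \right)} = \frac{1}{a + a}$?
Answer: $\frac{64487}{16} \approx 4030.4$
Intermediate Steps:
$T = -2$ ($T = -3 + 1 = -2$)
$S{\left(r,a \right)} = \frac{1}{2 a}$
$q = - \frac{1}{4}$ ($q = 0 - \frac{1}{2 \cdot 2} = 0 - \frac{1}{2} \cdot \frac{1}{2} = 0 - \frac{1}{4} = - \frac{1}{4} \approx -0.25$)
$P{\left(H,l \right)} = \frac{1}{2} + H$ ($P{\left(H,l \right)} = H - - \frac{1}{2} = H + \frac{1}{2} = \frac{1}{2} + H$)
$E{\left(d \right)} = \frac{1}{2}$ ($E{\left(d \right)} = \frac{1}{2} + \left(d - d\right) = \frac{1}{2} + 0 = \frac{1}{2}$)
$M{\left(s,z \right)} = \frac{s}{8} + \frac{z}{8}$ ($M{\left(s,z \right)} = \frac{s + z}{8} = \frac{s}{8} + \frac{z}{8}$)
$4036 - M{\left(44,E{\left(-1 \right)} \right)} = 4036 - \left(\frac{1}{8} \cdot 44 + \frac{1}{8} \cdot \frac{1}{2}\right) = 4036 - \left(\frac{11}{2} + \frac{1}{16}\right) = 4036 - \frac{89}{16} = \frac{64487}{16}$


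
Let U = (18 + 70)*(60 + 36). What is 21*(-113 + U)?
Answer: 175035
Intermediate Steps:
U = 8448 (U = 88*96 = 8448)
21*(-113 + U) = 21*(-113 + 8448) = 21*8335 = 175035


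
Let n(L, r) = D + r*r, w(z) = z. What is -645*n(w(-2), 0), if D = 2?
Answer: -1290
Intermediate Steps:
n(L, r) = 2 + r² (n(L, r) = 2 + r*r = 2 + r²)
-645*n(w(-2), 0) = -645*(2 + 0²) = -645*(2 + 0) = -645*2 = -1290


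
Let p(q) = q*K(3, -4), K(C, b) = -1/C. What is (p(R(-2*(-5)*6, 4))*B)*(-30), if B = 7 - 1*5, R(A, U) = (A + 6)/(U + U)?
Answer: 165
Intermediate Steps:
R(A, U) = (6 + A)/(2*U) (R(A, U) = (6 + A)/((2*U)) = (6 + A)*(1/(2*U)) = (6 + A)/(2*U))
p(q) = -q/3 (p(q) = q*(-1/3) = -q/3)
B = 2 (B = 7 - 5 = 2)
(p(R(-2*(-5)*6, 4))*B)*(-30) = (-(6 - 2*(-5)*6)/(6*4)*2)*(-30) = (-(6 + 10*6)/(6*4)*2)*(-30) = (-(6 + 60)/(6*4)*2)*(-30) = (-66/(6*4)*2)*(-30) = (-1/3*33/4*2)*(-30) = -11/4*2*(-30) = -11/2*(-30) = 165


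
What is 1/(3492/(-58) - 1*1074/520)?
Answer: -7540/469533 ≈ -0.016059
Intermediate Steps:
1/(3492/(-58) - 1*1074/520) = 1/(3492*(-1/58) - 1074*1/520) = 1/(-1746/29 - 537/260) = 1/(-469533/7540) = -7540/469533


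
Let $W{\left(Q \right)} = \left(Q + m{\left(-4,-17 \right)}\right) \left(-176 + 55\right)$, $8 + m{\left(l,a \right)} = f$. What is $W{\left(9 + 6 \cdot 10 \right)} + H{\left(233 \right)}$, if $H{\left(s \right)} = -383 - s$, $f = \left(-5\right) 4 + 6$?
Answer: $-6303$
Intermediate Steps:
$f = -14$ ($f = -20 + 6 = -14$)
$m{\left(l,a \right)} = -22$ ($m{\left(l,a \right)} = -8 - 14 = -22$)
$W{\left(Q \right)} = 2662 - 121 Q$ ($W{\left(Q \right)} = \left(Q - 22\right) \left(-176 + 55\right) = \left(-22 + Q\right) \left(-121\right) = 2662 - 121 Q$)
$W{\left(9 + 6 \cdot 10 \right)} + H{\left(233 \right)} = \left(2662 - 121 \left(9 + 6 \cdot 10\right)\right) - 616 = \left(2662 - 121 \left(9 + 60\right)\right) - 616 = \left(2662 - 8349\right) - 616 = -5687 - 616 = -6303$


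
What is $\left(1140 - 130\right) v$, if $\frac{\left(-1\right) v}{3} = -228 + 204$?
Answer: $72720$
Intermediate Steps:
$v = 72$ ($v = - 3 \left(-228 + 204\right) = \left(-3\right) \left(-24\right) = 72$)
$\left(1140 - 130\right) v = \left(1140 - 130\right) 72 = 1010 \cdot 72 = 72720$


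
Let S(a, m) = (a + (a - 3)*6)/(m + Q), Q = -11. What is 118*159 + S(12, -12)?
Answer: 431460/23 ≈ 18759.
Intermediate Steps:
S(a, m) = (-18 + 7*a)/(-11 + m) (S(a, m) = (a + (a - 3)*6)/(m - 11) = (a + (-3 + a)*6)/(-11 + m) = (a + (-18 + 6*a))/(-11 + m) = (-18 + 7*a)/(-11 + m))
118*159 + S(12, -12) = 118*159 + (-18 + 7*12)/(-11 - 12) = 18762 + (-18 + 84)/(-23) = 18762 - 1/23*66 = 18762 - 66/23 = 431460/23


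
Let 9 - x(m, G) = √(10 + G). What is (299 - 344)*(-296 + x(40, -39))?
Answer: 12915 + 45*I*√29 ≈ 12915.0 + 242.33*I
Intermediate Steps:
x(m, G) = 9 - √(10 + G)
(299 - 344)*(-296 + x(40, -39)) = (299 - 344)*(-296 + (9 - √(10 - 39))) = -45*(-296 + (9 - √(-29))) = -45*(-296 + (9 - I*√29)) = -45*(-287 - I*√29) = 12915 + 45*I*√29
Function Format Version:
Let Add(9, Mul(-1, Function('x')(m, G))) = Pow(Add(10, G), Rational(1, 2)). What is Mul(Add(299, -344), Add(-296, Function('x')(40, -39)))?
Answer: Add(12915, Mul(45, I, Pow(29, Rational(1, 2)))) ≈ Add(12915., Mul(242.33, I))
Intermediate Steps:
Function('x')(m, G) = Add(9, Mul(-1, Pow(Add(10, G), Rational(1, 2))))
Mul(Add(299, -344), Add(-296, Function('x')(40, -39))) = Mul(Add(299, -344), Add(-296, Add(9, Mul(-1, Pow(Add(10, -39), Rational(1, 2)))))) = Mul(-45, Add(-296, Add(9, Mul(-1, Pow(-29, Rational(1, 2)))))) = Mul(-45, Add(-296, Add(9, Mul(-1, Mul(I, Pow(29, Rational(1, 2))))))) = Mul(-45, Add(-296, Add(9, Mul(-1, I, Pow(29, Rational(1, 2)))))) = Mul(-45, Add(-287, Mul(-1, I, Pow(29, Rational(1, 2))))) = Add(12915, Mul(45, I, Pow(29, Rational(1, 2))))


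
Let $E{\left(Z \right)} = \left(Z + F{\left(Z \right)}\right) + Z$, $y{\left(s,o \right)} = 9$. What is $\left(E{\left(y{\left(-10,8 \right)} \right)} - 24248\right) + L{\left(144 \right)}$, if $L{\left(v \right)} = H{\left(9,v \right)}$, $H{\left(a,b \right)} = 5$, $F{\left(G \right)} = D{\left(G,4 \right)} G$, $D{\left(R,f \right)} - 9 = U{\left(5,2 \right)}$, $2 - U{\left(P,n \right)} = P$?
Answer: $-24171$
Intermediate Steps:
$U{\left(P,n \right)} = 2 - P$
$D{\left(R,f \right)} = 6$ ($D{\left(R,f \right)} = 9 + \left(2 - 5\right) = 9 - 3 = 6$)
$F{\left(G \right)} = 6 G$
$L{\left(v \right)} = 5$
$E{\left(Z \right)} = 8 Z$ ($E{\left(Z \right)} = \left(Z + 6 Z\right) + Z = 7 Z + Z = 8 Z$)
$\left(E{\left(y{\left(-10,8 \right)} \right)} - 24248\right) + L{\left(144 \right)} = \left(8 \cdot 9 - 24248\right) + 5 = \left(72 - 24248\right) + 5 = -24176 + 5 = -24171$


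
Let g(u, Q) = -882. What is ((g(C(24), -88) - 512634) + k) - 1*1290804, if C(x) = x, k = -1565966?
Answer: -3370286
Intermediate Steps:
((g(C(24), -88) - 512634) + k) - 1*1290804 = ((-882 - 512634) - 1565966) - 1*1290804 = (-513516 - 1565966) - 1290804 = -2079482 - 1290804 = -3370286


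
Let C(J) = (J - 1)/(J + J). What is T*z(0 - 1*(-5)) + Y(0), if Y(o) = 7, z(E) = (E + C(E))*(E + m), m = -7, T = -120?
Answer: 1303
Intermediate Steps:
C(J) = (-1 + J)/(2*J) (C(J) = (-1 + J)/((2*J)) = (-1 + J)*(1/(2*J)) = (-1 + J)/(2*J))
z(E) = (-7 + E)*(E + (-1 + E)/(2*E)) (z(E) = (E + (-1 + E)/(2*E))*(E - 7) = (E + (-1 + E)/(2*E))*(-7 + E) = (-7 + E)*(E + (-1 + E)/(2*E)))
T*z(0 - 1*(-5)) + Y(0) = -120*(-4 + (0 - 1*(-5))**2 - 13*(0 - 1*(-5))/2 + 7/(2*(0 - 1*(-5)))) + 7 = -120*(-4 + (0 + 5)**2 - 13*(0 + 5)/2 + 7/(2*(0 + 5))) + 7 = -120*(-4 + 5**2 - 13/2*5 + (7/2)/5) + 7 = -120*(-4 + 25 - 65/2 + (7/2)*(1/5)) + 7 = -120*(-4 + 25 - 65/2 + 7/10) + 7 = -120*(-54/5) + 7 = 1296 + 7 = 1303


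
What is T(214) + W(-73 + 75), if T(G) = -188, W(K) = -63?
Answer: -251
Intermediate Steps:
T(214) + W(-73 + 75) = -188 - 63 = -251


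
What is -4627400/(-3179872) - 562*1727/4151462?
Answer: 1007760885767/825069860804 ≈ 1.2214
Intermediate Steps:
-4627400/(-3179872) - 562*1727/4151462 = -4627400*(-1/3179872) - 970574*1/4151462 = 578425/397484 - 485287/2075731 = 1007760885767/825069860804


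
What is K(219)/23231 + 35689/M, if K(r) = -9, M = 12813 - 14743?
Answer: -829108529/44835830 ≈ -18.492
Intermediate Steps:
M = -1930
K(219)/23231 + 35689/M = -9/23231 + 35689/(-1930) = -9*1/23231 + 35689*(-1/1930) = -9/23231 - 35689/1930 = -829108529/44835830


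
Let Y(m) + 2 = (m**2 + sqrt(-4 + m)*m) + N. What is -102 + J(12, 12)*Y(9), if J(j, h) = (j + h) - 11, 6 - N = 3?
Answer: 964 + 117*sqrt(5) ≈ 1225.6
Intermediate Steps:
N = 3 (N = 6 - 1*3 = 6 - 3 = 3)
J(j, h) = -11 + h + j (J(j, h) = (h + j) - 11 = -11 + h + j)
Y(m) = 1 + m**2 + m*sqrt(-4 + m) (Y(m) = -2 + ((m**2 + sqrt(-4 + m)*m) + 3) = -2 + ((m**2 + m*sqrt(-4 + m)) + 3) = -2 + (3 + m**2 + m*sqrt(-4 + m)) = 1 + m**2 + m*sqrt(-4 + m))
-102 + J(12, 12)*Y(9) = -102 + (-11 + 12 + 12)*(1 + 9**2 + 9*sqrt(-4 + 9)) = -102 + 13*(1 + 81 + 9*sqrt(5)) = -102 + 13*(82 + 9*sqrt(5)) = -102 + (1066 + 117*sqrt(5)) = 964 + 117*sqrt(5)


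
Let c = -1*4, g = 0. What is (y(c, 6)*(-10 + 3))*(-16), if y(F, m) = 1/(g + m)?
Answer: 56/3 ≈ 18.667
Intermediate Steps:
c = -4
y(F, m) = 1/m (y(F, m) = 1/(0 + m) = 1/m)
(y(c, 6)*(-10 + 3))*(-16) = ((-10 + 3)/6)*(-16) = ((⅙)*(-7))*(-16) = -7/6*(-16) = 56/3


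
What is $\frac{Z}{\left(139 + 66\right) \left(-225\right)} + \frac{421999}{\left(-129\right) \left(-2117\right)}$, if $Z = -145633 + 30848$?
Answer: $\frac{3387445592}{839760975} \approx 4.0338$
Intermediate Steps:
$Z = -114785$
$\frac{Z}{\left(139 + 66\right) \left(-225\right)} + \frac{421999}{\left(-129\right) \left(-2117\right)} = - \frac{114785}{\left(139 + 66\right) \left(-225\right)} + \frac{421999}{\left(-129\right) \left(-2117\right)} = - \frac{114785}{205 \left(-225\right)} + \frac{421999}{273093} = - \frac{114785}{-46125} + 421999 \cdot \frac{1}{273093} = \left(-114785\right) \left(- \frac{1}{46125}\right) + \frac{421999}{273093} = \frac{22957}{9225} + \frac{421999}{273093} = \frac{3387445592}{839760975}$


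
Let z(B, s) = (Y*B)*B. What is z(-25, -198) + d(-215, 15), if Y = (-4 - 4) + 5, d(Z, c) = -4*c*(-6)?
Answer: -1515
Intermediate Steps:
d(Z, c) = 24*c
Y = -3 (Y = -8 + 5 = -3)
z(B, s) = -3*B² (z(B, s) = (-3*B)*B = -3*B²)
z(-25, -198) + d(-215, 15) = -3*(-25)² + 24*15 = -3*625 + 360 = -1875 + 360 = -1515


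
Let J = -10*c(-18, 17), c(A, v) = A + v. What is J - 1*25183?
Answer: -25173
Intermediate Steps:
J = 10 (J = -10*(-18 + 17) = -10*(-1) = 10)
J - 1*25183 = 10 - 1*25183 = 10 - 25183 = -25173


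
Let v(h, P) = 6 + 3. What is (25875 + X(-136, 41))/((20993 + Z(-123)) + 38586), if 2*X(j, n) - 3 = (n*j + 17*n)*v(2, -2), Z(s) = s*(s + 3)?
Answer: 3921/74339 ≈ 0.052745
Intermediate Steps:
v(h, P) = 9
Z(s) = s*(3 + s)
X(j, n) = 3/2 + 153*n/2 + 9*j*n/2 (X(j, n) = 3/2 + ((n*j + 17*n)*9)/2 = 3/2 + ((j*n + 17*n)*9)/2 = 3/2 + ((17*n + j*n)*9)/2 = 3/2 + (153*n + 9*j*n)/2 = 3/2 + (153*n/2 + 9*j*n/2) = 3/2 + 153*n/2 + 9*j*n/2)
(25875 + X(-136, 41))/((20993 + Z(-123)) + 38586) = (25875 + (3/2 + (153/2)*41 + (9/2)*(-136)*41))/((20993 - 123*(3 - 123)) + 38586) = (25875 + (3/2 + 6273/2 - 25092))/((20993 - 123*(-120)) + 38586) = (25875 - 21954)/((20993 + 14760) + 38586) = 3921/(35753 + 38586) = 3921/74339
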